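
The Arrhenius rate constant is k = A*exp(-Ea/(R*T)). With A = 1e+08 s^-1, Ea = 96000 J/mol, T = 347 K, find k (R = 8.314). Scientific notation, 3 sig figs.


k = A * exp(-Ea/(R*T))
k = 1e+08 * exp(-96000 / (8.314 * 347))
k = 1e+08 * exp(-33.276048)
k = 3.54e-07


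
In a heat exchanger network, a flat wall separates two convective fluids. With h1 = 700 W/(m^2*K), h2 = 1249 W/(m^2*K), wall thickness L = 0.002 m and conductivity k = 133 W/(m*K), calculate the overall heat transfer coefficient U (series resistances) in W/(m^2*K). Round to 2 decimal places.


1/U = 1/h1 + L/k + 1/h2
1/U = 1/700 + 0.002/133 + 1/1249
1/U = 0.0014285714 + 1.50376e-05 + 0.0008006405
1/U = 0.0022442495
U = 445.58 W/(m^2*K)


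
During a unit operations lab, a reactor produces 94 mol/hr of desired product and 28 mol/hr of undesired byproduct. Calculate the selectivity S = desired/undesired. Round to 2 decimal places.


S = desired product rate / undesired product rate
S = 94 / 28
S = 3.36


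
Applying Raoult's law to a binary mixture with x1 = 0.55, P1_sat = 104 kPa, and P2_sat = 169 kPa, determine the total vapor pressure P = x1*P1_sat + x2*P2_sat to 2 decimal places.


P = x1*P1_sat + x2*P2_sat
x2 = 1 - x1 = 1 - 0.55 = 0.45
P = 0.55*104 + 0.45*169
P = 57.2 + 76.05
P = 133.25 kPa


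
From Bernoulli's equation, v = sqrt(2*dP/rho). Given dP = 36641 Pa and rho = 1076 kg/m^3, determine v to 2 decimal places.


v = sqrt(2*dP/rho)
v = sqrt(2*36641/1076)
v = sqrt(68.105948)
v = 8.25 m/s


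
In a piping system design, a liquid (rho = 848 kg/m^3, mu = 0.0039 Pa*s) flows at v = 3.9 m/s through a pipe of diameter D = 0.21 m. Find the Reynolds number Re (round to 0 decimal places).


Re = rho * v * D / mu
Re = 848 * 3.9 * 0.21 / 0.0039
Re = 694.512 / 0.0039
Re = 178080


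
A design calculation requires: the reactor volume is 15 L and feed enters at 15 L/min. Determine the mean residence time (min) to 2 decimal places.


tau = V / v0
tau = 15 / 15
tau = 1.00 min


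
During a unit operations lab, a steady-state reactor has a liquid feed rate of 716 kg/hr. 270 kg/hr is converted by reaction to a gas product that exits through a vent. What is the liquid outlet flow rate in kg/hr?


Steady-state mass balance on the main outlet: F_out = F_in - F_removed
F_out = 716 - 270
F_out = 446 kg/hr


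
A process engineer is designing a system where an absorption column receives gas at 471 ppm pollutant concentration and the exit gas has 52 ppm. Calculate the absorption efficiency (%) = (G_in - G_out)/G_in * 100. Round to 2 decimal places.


Efficiency = (G_in - G_out) / G_in * 100%
Efficiency = (471 - 52) / 471 * 100
Efficiency = 419 / 471 * 100
Efficiency = 88.96%


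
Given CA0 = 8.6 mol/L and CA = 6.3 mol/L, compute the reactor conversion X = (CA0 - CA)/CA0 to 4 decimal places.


X = (CA0 - CA) / CA0
X = (8.6 - 6.3) / 8.6
X = 2.3 / 8.6
X = 0.2674


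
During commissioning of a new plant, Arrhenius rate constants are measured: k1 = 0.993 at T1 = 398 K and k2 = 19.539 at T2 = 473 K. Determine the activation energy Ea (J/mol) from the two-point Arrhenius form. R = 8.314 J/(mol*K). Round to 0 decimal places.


Ea = R * ln(k2/k1) / (1/T1 - 1/T2)
ln(k2/k1) = ln(19.539/0.993) = 2.9794371
1/T1 - 1/T2 = 1/398 - 1/473 = 0.000398397909
Ea = 8.314 * 2.9794371 / 0.000398397909
Ea = 62177 J/mol


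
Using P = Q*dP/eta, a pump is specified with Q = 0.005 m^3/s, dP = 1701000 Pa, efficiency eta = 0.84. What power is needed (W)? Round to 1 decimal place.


P = Q * dP / eta
P = 0.005 * 1701000 / 0.84
P = 8505.0 / 0.84
P = 10125.0 W


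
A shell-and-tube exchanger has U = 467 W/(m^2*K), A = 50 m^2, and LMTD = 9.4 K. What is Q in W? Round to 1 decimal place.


Q = U * A * LMTD
Q = 467 * 50 * 9.4
Q = 219490.0 W


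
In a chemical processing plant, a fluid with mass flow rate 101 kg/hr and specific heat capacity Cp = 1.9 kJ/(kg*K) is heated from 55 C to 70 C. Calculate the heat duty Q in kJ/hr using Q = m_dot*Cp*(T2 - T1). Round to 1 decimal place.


Q = m_dot * Cp * (T2 - T1)
Q = 101 * 1.9 * (70 - 55)
Q = 101 * 1.9 * 15
Q = 2878.5 kJ/hr


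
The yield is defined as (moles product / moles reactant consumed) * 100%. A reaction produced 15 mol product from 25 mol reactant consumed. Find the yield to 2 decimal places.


Yield = (moles product / moles consumed) * 100%
Yield = (15 / 25) * 100
Yield = 0.6 * 100
Yield = 60.00%


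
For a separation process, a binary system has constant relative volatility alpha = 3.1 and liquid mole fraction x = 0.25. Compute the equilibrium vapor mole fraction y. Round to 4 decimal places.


y = alpha*x / (1 + (alpha-1)*x)
y = 3.1*0.25 / (1 + (3.1-1)*0.25)
y = 0.775 / (1 + 0.525)
y = 0.775 / 1.525
y = 0.5082


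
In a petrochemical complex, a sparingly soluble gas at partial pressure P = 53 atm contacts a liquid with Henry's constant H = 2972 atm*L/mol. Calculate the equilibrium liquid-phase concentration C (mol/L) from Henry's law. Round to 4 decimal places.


C = P / H
C = 53 / 2972
C = 0.0178 mol/L


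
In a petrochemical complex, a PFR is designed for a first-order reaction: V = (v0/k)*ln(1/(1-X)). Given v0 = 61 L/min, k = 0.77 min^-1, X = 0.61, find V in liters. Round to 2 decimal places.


V = (v0/k) * ln(1/(1-X))
V = (61/0.77) * ln(1/(1-0.61))
V = 79.220779 * ln(2.564103)
V = 79.220779 * 0.941609
V = 74.59 L


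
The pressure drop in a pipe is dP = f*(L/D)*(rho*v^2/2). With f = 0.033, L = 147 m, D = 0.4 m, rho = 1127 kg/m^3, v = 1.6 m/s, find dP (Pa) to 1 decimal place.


dP = f * (L/D) * (rho*v^2/2)
dP = 0.033 * (147/0.4) * (1127*1.6^2/2)
L/D = 367.5
rho*v^2/2 = 1127*2.56/2 = 1442.56
dP = 0.033 * 367.5 * 1442.56
dP = 17494.6 Pa


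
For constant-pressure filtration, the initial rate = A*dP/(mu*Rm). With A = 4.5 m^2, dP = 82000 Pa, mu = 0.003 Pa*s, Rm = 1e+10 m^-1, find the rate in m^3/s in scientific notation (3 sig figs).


rate = A * dP / (mu * Rm)
rate = 4.5 * 82000 / (0.003 * 1e+10)
rate = 369000.0 / 3.000e+07
rate = 1.23e-02 m^3/s


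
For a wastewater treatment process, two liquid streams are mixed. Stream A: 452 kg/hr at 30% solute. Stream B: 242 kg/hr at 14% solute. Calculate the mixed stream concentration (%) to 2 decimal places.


Mass balance on solute: F1*x1 + F2*x2 = F3*x3
F3 = F1 + F2 = 452 + 242 = 694 kg/hr
x3 = (F1*x1 + F2*x2)/F3
x3 = (452*0.3 + 242*0.14) / 694
x3 = 24.42%


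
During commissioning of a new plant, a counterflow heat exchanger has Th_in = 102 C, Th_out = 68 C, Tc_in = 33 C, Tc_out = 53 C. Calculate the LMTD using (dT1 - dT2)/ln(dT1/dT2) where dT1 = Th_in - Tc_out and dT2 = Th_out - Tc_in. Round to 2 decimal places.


dT1 = Th_in - Tc_out = 102 - 53 = 49
dT2 = Th_out - Tc_in = 68 - 33 = 35
LMTD = (dT1 - dT2) / ln(dT1/dT2)
LMTD = (49 - 35) / ln(49/35)
LMTD = 41.61 K


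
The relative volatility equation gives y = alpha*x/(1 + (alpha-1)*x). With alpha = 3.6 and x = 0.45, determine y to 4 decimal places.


y = alpha*x / (1 + (alpha-1)*x)
y = 3.6*0.45 / (1 + (3.6-1)*0.45)
y = 1.62 / (1 + 1.17)
y = 1.62 / 2.17
y = 0.7465


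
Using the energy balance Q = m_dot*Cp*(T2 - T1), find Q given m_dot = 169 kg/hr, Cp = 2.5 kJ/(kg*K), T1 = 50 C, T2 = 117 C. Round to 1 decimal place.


Q = m_dot * Cp * (T2 - T1)
Q = 169 * 2.5 * (117 - 50)
Q = 169 * 2.5 * 67
Q = 28307.5 kJ/hr


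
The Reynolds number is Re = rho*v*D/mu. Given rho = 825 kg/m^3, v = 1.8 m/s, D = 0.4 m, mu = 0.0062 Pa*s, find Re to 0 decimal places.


Re = rho * v * D / mu
Re = 825 * 1.8 * 0.4 / 0.0062
Re = 594.0 / 0.0062
Re = 95806


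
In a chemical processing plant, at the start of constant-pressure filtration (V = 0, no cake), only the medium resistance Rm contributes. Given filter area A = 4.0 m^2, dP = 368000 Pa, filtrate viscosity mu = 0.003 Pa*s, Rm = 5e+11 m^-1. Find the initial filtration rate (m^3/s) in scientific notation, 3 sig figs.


rate = A * dP / (mu * Rm)
rate = 4.0 * 368000 / (0.003 * 5e+11)
rate = 1472000.0 / 1.500e+09
rate = 9.81e-04 m^3/s


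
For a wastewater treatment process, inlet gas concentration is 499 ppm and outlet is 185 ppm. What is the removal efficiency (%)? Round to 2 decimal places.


Efficiency = (G_in - G_out) / G_in * 100%
Efficiency = (499 - 185) / 499 * 100
Efficiency = 314 / 499 * 100
Efficiency = 62.93%


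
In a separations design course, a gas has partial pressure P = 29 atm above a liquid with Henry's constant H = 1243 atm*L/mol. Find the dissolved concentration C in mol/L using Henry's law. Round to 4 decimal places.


C = P / H
C = 29 / 1243
C = 0.0233 mol/L


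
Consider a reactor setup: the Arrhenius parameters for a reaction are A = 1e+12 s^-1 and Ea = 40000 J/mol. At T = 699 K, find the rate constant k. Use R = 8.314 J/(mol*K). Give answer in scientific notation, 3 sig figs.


k = A * exp(-Ea/(R*T))
k = 1e+12 * exp(-40000 / (8.314 * 699))
k = 1e+12 * exp(-6.882921)
k = 1.03e+09


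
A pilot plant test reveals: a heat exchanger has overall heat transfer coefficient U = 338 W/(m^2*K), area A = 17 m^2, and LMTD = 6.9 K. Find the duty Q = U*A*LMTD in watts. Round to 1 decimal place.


Q = U * A * LMTD
Q = 338 * 17 * 6.9
Q = 39647.4 W


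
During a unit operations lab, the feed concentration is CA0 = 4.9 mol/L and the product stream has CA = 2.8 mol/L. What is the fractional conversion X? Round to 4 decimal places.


X = (CA0 - CA) / CA0
X = (4.9 - 2.8) / 4.9
X = 2.1 / 4.9
X = 0.4286


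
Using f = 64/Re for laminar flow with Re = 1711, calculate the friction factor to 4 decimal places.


f = 64 / Re
f = 64 / 1711
f = 0.0374


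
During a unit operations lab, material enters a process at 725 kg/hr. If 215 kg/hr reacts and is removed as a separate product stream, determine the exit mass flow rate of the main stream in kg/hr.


Steady-state mass balance on the main outlet: F_out = F_in - F_removed
F_out = 725 - 215
F_out = 510 kg/hr


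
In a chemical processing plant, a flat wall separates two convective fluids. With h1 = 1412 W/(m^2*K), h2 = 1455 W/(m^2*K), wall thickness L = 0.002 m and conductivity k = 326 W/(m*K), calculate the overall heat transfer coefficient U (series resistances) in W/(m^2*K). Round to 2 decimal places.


1/U = 1/h1 + L/k + 1/h2
1/U = 1/1412 + 0.002/326 + 1/1455
1/U = 0.0007082153 + 6.135e-06 + 0.0006872852
1/U = 0.0014016355
U = 713.45 W/(m^2*K)


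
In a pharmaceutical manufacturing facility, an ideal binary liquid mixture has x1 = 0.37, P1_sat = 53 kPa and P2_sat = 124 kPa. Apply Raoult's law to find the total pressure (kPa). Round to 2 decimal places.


P = x1*P1_sat + x2*P2_sat
x2 = 1 - x1 = 1 - 0.37 = 0.63
P = 0.37*53 + 0.63*124
P = 19.61 + 78.12
P = 97.73 kPa


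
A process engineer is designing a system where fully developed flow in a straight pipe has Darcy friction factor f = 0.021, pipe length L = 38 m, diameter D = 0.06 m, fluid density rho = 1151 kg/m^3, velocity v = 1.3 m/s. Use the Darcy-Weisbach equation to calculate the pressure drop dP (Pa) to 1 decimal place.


dP = f * (L/D) * (rho*v^2/2)
dP = 0.021 * (38/0.06) * (1151*1.3^2/2)
L/D = 633.33333333
rho*v^2/2 = 1151*1.69/2 = 972.595
dP = 0.021 * 633.33333333 * 972.595
dP = 12935.5 Pa


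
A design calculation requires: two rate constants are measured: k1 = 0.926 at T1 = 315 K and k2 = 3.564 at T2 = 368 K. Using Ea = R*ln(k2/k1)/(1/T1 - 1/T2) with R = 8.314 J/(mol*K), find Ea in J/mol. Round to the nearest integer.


Ea = R * ln(k2/k1) / (1/T1 - 1/T2)
ln(k2/k1) = ln(3.564/0.926) = 1.3477646
1/T1 - 1/T2 = 1/315 - 1/368 = 0.00045721187
Ea = 8.314 * 1.3477646 / 0.00045721187
Ea = 24508 J/mol


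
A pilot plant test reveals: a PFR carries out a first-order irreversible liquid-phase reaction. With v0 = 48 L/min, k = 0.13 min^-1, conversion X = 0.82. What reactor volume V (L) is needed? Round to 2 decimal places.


V = (v0/k) * ln(1/(1-X))
V = (48/0.13) * ln(1/(1-0.82))
V = 369.230769 * ln(5.555556)
V = 369.230769 * 1.714799
V = 633.16 L


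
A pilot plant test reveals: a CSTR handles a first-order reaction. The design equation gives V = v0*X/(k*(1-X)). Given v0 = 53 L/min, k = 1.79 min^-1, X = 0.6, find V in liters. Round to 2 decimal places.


V = v0 * X / (k * (1 - X))
V = 53 * 0.6 / (1.79 * (1 - 0.6))
V = 31.8 / (1.79 * 0.4)
V = 31.8 / 0.716
V = 44.41 L


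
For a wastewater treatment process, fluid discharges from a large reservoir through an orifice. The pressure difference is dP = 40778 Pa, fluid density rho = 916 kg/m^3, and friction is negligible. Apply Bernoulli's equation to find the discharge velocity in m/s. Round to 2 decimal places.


v = sqrt(2*dP/rho)
v = sqrt(2*40778/916)
v = sqrt(89.034934)
v = 9.44 m/s


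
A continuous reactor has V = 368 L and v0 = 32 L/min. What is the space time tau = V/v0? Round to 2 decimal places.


tau = V / v0
tau = 368 / 32
tau = 11.50 min


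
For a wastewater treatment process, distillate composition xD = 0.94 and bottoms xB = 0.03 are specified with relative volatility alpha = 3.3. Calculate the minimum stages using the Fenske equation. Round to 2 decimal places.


N_min = ln((xD*(1-xB))/(xB*(1-xD))) / ln(alpha)
Numerator inside ln: 0.9118 / 0.0018 = 506.555556
ln(506.555556) = 6.227634
ln(alpha) = ln(3.3) = 1.193922
N_min = 6.227634 / 1.193922 = 5.22


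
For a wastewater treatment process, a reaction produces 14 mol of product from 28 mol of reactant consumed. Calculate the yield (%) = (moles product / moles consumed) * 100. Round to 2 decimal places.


Yield = (moles product / moles consumed) * 100%
Yield = (14 / 28) * 100
Yield = 0.5 * 100
Yield = 50.00%


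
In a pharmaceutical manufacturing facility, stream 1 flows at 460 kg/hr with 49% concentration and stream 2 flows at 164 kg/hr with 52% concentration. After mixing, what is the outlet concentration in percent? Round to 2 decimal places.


Mass balance on solute: F1*x1 + F2*x2 = F3*x3
F3 = F1 + F2 = 460 + 164 = 624 kg/hr
x3 = (F1*x1 + F2*x2)/F3
x3 = (460*0.49 + 164*0.52) / 624
x3 = 49.79%


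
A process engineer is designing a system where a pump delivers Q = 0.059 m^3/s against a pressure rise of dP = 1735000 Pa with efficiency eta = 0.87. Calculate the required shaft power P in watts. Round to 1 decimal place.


P = Q * dP / eta
P = 0.059 * 1735000 / 0.87
P = 102365.0 / 0.87
P = 117660.9 W


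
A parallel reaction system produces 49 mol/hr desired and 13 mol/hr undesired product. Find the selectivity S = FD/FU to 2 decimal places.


S = desired product rate / undesired product rate
S = 49 / 13
S = 3.77


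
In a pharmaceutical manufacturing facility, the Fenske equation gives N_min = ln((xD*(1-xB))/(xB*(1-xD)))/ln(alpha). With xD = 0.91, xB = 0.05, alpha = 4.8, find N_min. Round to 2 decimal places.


N_min = ln((xD*(1-xB))/(xB*(1-xD))) / ln(alpha)
Numerator inside ln: 0.8645 / 0.0045 = 192.111111
ln(192.111111) = 5.258074
ln(alpha) = ln(4.8) = 1.568616
N_min = 5.258074 / 1.568616 = 3.35


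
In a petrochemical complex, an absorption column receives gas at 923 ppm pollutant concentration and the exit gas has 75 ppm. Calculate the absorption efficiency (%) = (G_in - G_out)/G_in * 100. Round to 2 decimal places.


Efficiency = (G_in - G_out) / G_in * 100%
Efficiency = (923 - 75) / 923 * 100
Efficiency = 848 / 923 * 100
Efficiency = 91.87%


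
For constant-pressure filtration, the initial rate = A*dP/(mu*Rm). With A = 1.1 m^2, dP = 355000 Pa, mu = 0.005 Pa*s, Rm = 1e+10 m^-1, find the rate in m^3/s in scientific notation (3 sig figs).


rate = A * dP / (mu * Rm)
rate = 1.1 * 355000 / (0.005 * 1e+10)
rate = 390500.0 / 5.000e+07
rate = 7.81e-03 m^3/s


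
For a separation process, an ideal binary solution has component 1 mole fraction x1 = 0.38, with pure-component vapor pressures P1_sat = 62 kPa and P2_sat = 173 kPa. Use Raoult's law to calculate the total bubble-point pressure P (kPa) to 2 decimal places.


P = x1*P1_sat + x2*P2_sat
x2 = 1 - x1 = 1 - 0.38 = 0.62
P = 0.38*62 + 0.62*173
P = 23.56 + 107.26
P = 130.82 kPa


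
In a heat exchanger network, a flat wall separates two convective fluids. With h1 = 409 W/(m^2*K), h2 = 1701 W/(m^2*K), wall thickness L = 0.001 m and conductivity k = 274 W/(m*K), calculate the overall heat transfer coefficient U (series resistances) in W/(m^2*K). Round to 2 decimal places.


1/U = 1/h1 + L/k + 1/h2
1/U = 1/409 + 0.001/274 + 1/1701
1/U = 0.0024449878 + 3.6496e-06 + 0.0005878895
1/U = 0.0030365269
U = 329.32 W/(m^2*K)


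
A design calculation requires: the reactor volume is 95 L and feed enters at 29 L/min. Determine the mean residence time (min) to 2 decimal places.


tau = V / v0
tau = 95 / 29
tau = 3.28 min


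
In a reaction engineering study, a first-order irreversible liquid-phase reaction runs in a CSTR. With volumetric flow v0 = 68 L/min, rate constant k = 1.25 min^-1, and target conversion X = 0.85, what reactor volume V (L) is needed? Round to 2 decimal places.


V = v0 * X / (k * (1 - X))
V = 68 * 0.85 / (1.25 * (1 - 0.85))
V = 57.8 / (1.25 * 0.15)
V = 57.8 / 0.1875
V = 308.27 L


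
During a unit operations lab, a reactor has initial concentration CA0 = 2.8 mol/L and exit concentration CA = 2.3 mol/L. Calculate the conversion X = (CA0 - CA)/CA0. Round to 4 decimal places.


X = (CA0 - CA) / CA0
X = (2.8 - 2.3) / 2.8
X = 0.5 / 2.8
X = 0.1786


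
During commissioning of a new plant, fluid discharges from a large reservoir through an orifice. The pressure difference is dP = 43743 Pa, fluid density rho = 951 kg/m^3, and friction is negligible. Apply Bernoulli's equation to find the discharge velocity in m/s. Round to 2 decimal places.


v = sqrt(2*dP/rho)
v = sqrt(2*43743/951)
v = sqrt(91.993691)
v = 9.59 m/s


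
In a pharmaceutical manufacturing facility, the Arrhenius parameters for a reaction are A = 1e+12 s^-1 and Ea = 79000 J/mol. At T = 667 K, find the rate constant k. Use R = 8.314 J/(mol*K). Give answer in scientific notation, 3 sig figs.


k = A * exp(-Ea/(R*T))
k = 1e+12 * exp(-79000 / (8.314 * 667))
k = 1e+12 * exp(-14.245944)
k = 6.50e+05


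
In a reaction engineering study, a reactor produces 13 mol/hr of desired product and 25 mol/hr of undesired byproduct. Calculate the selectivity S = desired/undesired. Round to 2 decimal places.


S = desired product rate / undesired product rate
S = 13 / 25
S = 0.52


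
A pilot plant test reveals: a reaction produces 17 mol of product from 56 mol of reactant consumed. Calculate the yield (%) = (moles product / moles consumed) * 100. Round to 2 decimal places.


Yield = (moles product / moles consumed) * 100%
Yield = (17 / 56) * 100
Yield = 0.3036 * 100
Yield = 30.36%


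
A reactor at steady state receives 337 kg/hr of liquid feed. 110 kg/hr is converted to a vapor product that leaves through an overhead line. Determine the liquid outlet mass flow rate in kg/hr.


Steady-state mass balance on the main outlet: F_out = F_in - F_removed
F_out = 337 - 110
F_out = 227 kg/hr


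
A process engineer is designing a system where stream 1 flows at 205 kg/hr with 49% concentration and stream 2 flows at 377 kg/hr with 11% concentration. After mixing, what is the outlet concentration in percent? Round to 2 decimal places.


Mass balance on solute: F1*x1 + F2*x2 = F3*x3
F3 = F1 + F2 = 205 + 377 = 582 kg/hr
x3 = (F1*x1 + F2*x2)/F3
x3 = (205*0.49 + 377*0.11) / 582
x3 = 24.38%


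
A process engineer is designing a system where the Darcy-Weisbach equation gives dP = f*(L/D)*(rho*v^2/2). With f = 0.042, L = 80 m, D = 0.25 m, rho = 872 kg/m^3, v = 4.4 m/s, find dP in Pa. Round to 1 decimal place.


dP = f * (L/D) * (rho*v^2/2)
dP = 0.042 * (80/0.25) * (872*4.4^2/2)
L/D = 320.0
rho*v^2/2 = 872*19.36/2 = 8440.96
dP = 0.042 * 320.0 * 8440.96
dP = 113446.5 Pa


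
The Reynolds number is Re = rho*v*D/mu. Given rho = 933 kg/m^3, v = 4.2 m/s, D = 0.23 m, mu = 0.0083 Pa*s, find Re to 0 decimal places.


Re = rho * v * D / mu
Re = 933 * 4.2 * 0.23 / 0.0083
Re = 901.278 / 0.0083
Re = 108588


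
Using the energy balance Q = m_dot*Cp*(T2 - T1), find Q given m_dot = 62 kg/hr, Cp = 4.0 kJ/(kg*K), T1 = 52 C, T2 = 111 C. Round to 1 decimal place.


Q = m_dot * Cp * (T2 - T1)
Q = 62 * 4.0 * (111 - 52)
Q = 62 * 4.0 * 59
Q = 14632.0 kJ/hr


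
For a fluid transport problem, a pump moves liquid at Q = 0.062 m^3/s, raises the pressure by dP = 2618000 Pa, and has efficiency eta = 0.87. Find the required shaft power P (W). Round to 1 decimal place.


P = Q * dP / eta
P = 0.062 * 2618000 / 0.87
P = 162316.0 / 0.87
P = 186570.1 W


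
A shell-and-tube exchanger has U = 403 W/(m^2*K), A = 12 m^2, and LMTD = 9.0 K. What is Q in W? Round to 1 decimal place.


Q = U * A * LMTD
Q = 403 * 12 * 9.0
Q = 43524.0 W


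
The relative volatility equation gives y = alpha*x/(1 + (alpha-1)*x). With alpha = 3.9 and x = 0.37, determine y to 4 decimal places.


y = alpha*x / (1 + (alpha-1)*x)
y = 3.9*0.37 / (1 + (3.9-1)*0.37)
y = 1.443 / (1 + 1.073)
y = 1.443 / 2.073
y = 0.6961


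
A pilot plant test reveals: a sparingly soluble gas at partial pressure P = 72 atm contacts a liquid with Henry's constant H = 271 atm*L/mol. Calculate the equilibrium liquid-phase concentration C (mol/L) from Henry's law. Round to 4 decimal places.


C = P / H
C = 72 / 271
C = 0.2657 mol/L


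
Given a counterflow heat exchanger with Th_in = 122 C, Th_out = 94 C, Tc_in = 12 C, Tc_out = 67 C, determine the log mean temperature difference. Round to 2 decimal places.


dT1 = Th_in - Tc_out = 122 - 67 = 55
dT2 = Th_out - Tc_in = 94 - 12 = 82
LMTD = (dT1 - dT2) / ln(dT1/dT2)
LMTD = (55 - 82) / ln(55/82)
LMTD = 67.60 K


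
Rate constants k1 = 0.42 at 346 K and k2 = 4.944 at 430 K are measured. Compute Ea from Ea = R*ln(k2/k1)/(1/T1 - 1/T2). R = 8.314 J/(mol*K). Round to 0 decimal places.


Ea = R * ln(k2/k1) / (1/T1 - 1/T2)
ln(k2/k1) = ln(4.944/0.42) = 2.4656753
1/T1 - 1/T2 = 1/346 - 1/430 = 0.000564592015
Ea = 8.314 * 2.4656753 / 0.000564592015
Ea = 36309 J/mol


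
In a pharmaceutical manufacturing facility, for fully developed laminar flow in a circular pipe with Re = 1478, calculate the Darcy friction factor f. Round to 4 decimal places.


f = 64 / Re
f = 64 / 1478
f = 0.0433


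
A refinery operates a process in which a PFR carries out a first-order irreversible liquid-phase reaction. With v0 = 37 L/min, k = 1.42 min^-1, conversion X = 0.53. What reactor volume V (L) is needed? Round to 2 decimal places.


V = (v0/k) * ln(1/(1-X))
V = (37/1.42) * ln(1/(1-0.53))
V = 26.056338 * ln(2.12766)
V = 26.056338 * 0.755023
V = 19.67 L


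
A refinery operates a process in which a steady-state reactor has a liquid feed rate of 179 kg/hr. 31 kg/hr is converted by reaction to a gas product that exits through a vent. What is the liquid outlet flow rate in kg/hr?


Steady-state mass balance on the main outlet: F_out = F_in - F_removed
F_out = 179 - 31
F_out = 148 kg/hr


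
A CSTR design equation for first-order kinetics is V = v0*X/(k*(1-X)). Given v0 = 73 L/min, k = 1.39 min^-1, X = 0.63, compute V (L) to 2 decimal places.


V = v0 * X / (k * (1 - X))
V = 73 * 0.63 / (1.39 * (1 - 0.63))
V = 45.99 / (1.39 * 0.37)
V = 45.99 / 0.5143
V = 89.42 L


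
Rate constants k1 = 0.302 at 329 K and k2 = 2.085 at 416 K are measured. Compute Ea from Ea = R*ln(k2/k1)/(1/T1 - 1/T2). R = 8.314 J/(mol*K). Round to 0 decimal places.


Ea = R * ln(k2/k1) / (1/T1 - 1/T2)
ln(k2/k1) = ln(2.085/0.302) = 1.9320971
1/T1 - 1/T2 = 1/329 - 1/416 = 0.000635667524
Ea = 8.314 * 1.9320971 / 0.000635667524
Ea = 25270 J/mol


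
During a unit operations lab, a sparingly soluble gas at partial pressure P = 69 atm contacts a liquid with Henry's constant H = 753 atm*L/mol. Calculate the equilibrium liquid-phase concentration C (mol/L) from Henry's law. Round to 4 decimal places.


C = P / H
C = 69 / 753
C = 0.0916 mol/L


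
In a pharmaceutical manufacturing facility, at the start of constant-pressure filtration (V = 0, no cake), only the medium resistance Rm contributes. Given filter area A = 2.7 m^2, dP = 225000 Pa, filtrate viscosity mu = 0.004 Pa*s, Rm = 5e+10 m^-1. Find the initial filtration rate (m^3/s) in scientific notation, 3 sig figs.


rate = A * dP / (mu * Rm)
rate = 2.7 * 225000 / (0.004 * 5e+10)
rate = 607500.0 / 2.000e+08
rate = 3.04e-03 m^3/s


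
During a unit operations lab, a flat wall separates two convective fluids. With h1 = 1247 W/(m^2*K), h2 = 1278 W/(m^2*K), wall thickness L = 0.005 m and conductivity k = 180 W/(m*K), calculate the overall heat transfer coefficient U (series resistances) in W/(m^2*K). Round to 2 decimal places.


1/U = 1/h1 + L/k + 1/h2
1/U = 1/1247 + 0.005/180 + 1/1278
1/U = 0.0008019246 + 2.77778e-05 + 0.0007824726
1/U = 0.001612175
U = 620.28 W/(m^2*K)


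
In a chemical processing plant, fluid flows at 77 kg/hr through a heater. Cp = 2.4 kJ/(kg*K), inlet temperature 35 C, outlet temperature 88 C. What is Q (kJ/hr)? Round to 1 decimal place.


Q = m_dot * Cp * (T2 - T1)
Q = 77 * 2.4 * (88 - 35)
Q = 77 * 2.4 * 53
Q = 9794.4 kJ/hr


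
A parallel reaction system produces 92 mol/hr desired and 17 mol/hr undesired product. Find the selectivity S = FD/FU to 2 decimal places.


S = desired product rate / undesired product rate
S = 92 / 17
S = 5.41


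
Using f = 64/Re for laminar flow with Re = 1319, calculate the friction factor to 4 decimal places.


f = 64 / Re
f = 64 / 1319
f = 0.0485


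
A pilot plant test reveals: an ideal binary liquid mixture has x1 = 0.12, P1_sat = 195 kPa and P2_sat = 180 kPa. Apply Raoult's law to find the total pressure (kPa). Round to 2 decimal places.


P = x1*P1_sat + x2*P2_sat
x2 = 1 - x1 = 1 - 0.12 = 0.88
P = 0.12*195 + 0.88*180
P = 23.4 + 158.4
P = 181.80 kPa


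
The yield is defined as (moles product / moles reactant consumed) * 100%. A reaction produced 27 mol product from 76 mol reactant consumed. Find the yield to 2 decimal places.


Yield = (moles product / moles consumed) * 100%
Yield = (27 / 76) * 100
Yield = 0.3553 * 100
Yield = 35.53%


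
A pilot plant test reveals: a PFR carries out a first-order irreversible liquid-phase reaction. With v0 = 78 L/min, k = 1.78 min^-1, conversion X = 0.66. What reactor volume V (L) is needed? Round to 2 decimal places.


V = (v0/k) * ln(1/(1-X))
V = (78/1.78) * ln(1/(1-0.66))
V = 43.820225 * ln(2.941176)
V = 43.820225 * 1.07881
V = 47.27 L


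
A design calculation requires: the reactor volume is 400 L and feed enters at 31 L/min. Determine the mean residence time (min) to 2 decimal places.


tau = V / v0
tau = 400 / 31
tau = 12.90 min


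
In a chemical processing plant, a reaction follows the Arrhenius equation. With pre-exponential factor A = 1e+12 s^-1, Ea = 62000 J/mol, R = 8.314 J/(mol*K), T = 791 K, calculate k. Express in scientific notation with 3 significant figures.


k = A * exp(-Ea/(R*T))
k = 1e+12 * exp(-62000 / (8.314 * 791))
k = 1e+12 * exp(-9.427688)
k = 8.05e+07


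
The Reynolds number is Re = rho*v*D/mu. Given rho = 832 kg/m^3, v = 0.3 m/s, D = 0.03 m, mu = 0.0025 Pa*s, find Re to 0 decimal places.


Re = rho * v * D / mu
Re = 832 * 0.3 * 0.03 / 0.0025
Re = 7.488 / 0.0025
Re = 2995


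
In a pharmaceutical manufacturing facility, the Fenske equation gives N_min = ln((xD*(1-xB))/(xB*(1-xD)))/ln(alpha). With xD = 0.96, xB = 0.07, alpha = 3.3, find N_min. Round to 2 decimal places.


N_min = ln((xD*(1-xB))/(xB*(1-xD))) / ln(alpha)
Numerator inside ln: 0.8928 / 0.0028 = 318.857143
ln(318.857143) = 5.764743
ln(alpha) = ln(3.3) = 1.193922
N_min = 5.764743 / 1.193922 = 4.83


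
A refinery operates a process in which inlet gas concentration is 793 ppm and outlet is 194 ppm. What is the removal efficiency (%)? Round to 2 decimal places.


Efficiency = (G_in - G_out) / G_in * 100%
Efficiency = (793 - 194) / 793 * 100
Efficiency = 599 / 793 * 100
Efficiency = 75.54%


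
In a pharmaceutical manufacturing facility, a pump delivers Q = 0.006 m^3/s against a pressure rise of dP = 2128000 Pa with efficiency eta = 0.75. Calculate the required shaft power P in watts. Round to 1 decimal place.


P = Q * dP / eta
P = 0.006 * 2128000 / 0.75
P = 12768.0 / 0.75
P = 17024.0 W


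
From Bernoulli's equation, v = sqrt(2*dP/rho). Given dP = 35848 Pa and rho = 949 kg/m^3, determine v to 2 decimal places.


v = sqrt(2*dP/rho)
v = sqrt(2*35848/949)
v = sqrt(75.548999)
v = 8.69 m/s


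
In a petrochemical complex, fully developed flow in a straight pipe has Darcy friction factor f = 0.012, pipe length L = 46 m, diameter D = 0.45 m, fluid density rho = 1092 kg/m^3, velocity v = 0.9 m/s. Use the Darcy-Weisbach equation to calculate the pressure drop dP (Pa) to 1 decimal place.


dP = f * (L/D) * (rho*v^2/2)
dP = 0.012 * (46/0.45) * (1092*0.9^2/2)
L/D = 102.22222222
rho*v^2/2 = 1092*0.81/2 = 442.26
dP = 0.012 * 102.22222222 * 442.26
dP = 542.5 Pa


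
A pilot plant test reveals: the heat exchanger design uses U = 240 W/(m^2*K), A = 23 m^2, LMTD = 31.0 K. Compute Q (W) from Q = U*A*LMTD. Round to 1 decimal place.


Q = U * A * LMTD
Q = 240 * 23 * 31.0
Q = 171120.0 W


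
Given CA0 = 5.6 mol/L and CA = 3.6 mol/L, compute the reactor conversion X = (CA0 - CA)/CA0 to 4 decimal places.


X = (CA0 - CA) / CA0
X = (5.6 - 3.6) / 5.6
X = 2.0 / 5.6
X = 0.3571


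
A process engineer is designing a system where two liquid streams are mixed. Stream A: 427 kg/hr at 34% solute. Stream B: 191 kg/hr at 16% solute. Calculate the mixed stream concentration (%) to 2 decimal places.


Mass balance on solute: F1*x1 + F2*x2 = F3*x3
F3 = F1 + F2 = 427 + 191 = 618 kg/hr
x3 = (F1*x1 + F2*x2)/F3
x3 = (427*0.34 + 191*0.16) / 618
x3 = 28.44%


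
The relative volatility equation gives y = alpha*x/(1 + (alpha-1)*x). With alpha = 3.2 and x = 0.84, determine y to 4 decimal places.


y = alpha*x / (1 + (alpha-1)*x)
y = 3.2*0.84 / (1 + (3.2-1)*0.84)
y = 2.688 / (1 + 1.848)
y = 2.688 / 2.848
y = 0.9438


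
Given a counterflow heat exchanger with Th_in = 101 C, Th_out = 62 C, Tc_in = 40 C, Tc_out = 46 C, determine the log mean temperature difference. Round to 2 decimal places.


dT1 = Th_in - Tc_out = 101 - 46 = 55
dT2 = Th_out - Tc_in = 62 - 40 = 22
LMTD = (dT1 - dT2) / ln(dT1/dT2)
LMTD = (55 - 22) / ln(55/22)
LMTD = 36.01 K


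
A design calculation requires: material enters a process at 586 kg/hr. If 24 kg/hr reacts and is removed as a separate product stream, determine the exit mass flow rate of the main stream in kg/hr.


Steady-state mass balance on the main outlet: F_out = F_in - F_removed
F_out = 586 - 24
F_out = 562 kg/hr


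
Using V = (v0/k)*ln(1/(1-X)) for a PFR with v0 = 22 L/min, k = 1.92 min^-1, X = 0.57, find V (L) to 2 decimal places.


V = (v0/k) * ln(1/(1-X))
V = (22/1.92) * ln(1/(1-0.57))
V = 11.458333 * ln(2.325581)
V = 11.458333 * 0.84397
V = 9.67 L


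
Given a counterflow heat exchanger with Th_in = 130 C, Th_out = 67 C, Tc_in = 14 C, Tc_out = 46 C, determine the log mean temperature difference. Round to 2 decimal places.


dT1 = Th_in - Tc_out = 130 - 46 = 84
dT2 = Th_out - Tc_in = 67 - 14 = 53
LMTD = (dT1 - dT2) / ln(dT1/dT2)
LMTD = (84 - 53) / ln(84/53)
LMTD = 67.31 K


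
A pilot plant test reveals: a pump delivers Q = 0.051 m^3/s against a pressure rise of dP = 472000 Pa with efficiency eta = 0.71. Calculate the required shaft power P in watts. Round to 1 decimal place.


P = Q * dP / eta
P = 0.051 * 472000 / 0.71
P = 24072.0 / 0.71
P = 33904.2 W


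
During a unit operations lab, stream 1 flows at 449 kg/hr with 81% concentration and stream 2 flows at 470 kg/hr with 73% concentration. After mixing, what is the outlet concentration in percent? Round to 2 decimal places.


Mass balance on solute: F1*x1 + F2*x2 = F3*x3
F3 = F1 + F2 = 449 + 470 = 919 kg/hr
x3 = (F1*x1 + F2*x2)/F3
x3 = (449*0.81 + 470*0.73) / 919
x3 = 76.91%


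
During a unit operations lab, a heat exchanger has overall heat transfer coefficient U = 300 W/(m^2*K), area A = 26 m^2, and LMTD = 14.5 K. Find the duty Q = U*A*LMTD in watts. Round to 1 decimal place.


Q = U * A * LMTD
Q = 300 * 26 * 14.5
Q = 113100.0 W


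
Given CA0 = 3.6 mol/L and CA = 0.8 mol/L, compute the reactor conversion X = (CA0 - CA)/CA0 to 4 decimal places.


X = (CA0 - CA) / CA0
X = (3.6 - 0.8) / 3.6
X = 2.8 / 3.6
X = 0.7778


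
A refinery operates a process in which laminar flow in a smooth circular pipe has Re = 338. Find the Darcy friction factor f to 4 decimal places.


f = 64 / Re
f = 64 / 338
f = 0.1893


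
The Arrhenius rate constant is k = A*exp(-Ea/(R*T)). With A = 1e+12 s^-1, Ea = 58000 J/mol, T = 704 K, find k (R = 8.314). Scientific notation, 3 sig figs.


k = A * exp(-Ea/(R*T))
k = 1e+12 * exp(-58000 / (8.314 * 704))
k = 1e+12 * exp(-9.909353)
k = 4.97e+07


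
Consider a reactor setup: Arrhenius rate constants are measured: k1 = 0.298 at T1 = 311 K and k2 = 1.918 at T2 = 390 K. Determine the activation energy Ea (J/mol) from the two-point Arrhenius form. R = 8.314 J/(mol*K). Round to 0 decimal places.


Ea = R * ln(k2/k1) / (1/T1 - 1/T2)
ln(k2/k1) = ln(1.918/0.298) = 1.8619448
1/T1 - 1/T2 = 1/311 - 1/390 = 0.000651331519
Ea = 8.314 * 1.8619448 / 0.000651331519
Ea = 23767 J/mol


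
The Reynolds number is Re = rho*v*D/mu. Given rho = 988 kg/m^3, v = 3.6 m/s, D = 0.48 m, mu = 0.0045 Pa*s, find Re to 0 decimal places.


Re = rho * v * D / mu
Re = 988 * 3.6 * 0.48 / 0.0045
Re = 1707.264 / 0.0045
Re = 379392


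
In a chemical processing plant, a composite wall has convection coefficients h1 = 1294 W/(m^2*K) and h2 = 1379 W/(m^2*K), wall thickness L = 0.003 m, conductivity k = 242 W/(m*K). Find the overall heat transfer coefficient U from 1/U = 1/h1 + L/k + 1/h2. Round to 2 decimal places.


1/U = 1/h1 + L/k + 1/h2
1/U = 1/1294 + 0.003/242 + 1/1379
1/U = 0.0007727975 + 1.23967e-05 + 0.0007251632
1/U = 0.0015103574
U = 662.09 W/(m^2*K)


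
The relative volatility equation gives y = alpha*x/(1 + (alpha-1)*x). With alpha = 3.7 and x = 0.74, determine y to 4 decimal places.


y = alpha*x / (1 + (alpha-1)*x)
y = 3.7*0.74 / (1 + (3.7-1)*0.74)
y = 2.738 / (1 + 1.998)
y = 2.738 / 2.998
y = 0.9133


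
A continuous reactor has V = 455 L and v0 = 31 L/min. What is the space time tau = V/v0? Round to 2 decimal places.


tau = V / v0
tau = 455 / 31
tau = 14.68 min


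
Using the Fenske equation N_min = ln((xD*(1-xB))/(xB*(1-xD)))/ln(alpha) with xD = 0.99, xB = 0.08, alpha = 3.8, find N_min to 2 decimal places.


N_min = ln((xD*(1-xB))/(xB*(1-xD))) / ln(alpha)
Numerator inside ln: 0.9108 / 0.0008 = 1138.5
ln(1138.5) = 7.037467
ln(alpha) = ln(3.8) = 1.335001
N_min = 7.037467 / 1.335001 = 5.27


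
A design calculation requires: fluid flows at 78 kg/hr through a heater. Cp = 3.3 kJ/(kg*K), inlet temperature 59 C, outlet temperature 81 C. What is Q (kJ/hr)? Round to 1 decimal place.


Q = m_dot * Cp * (T2 - T1)
Q = 78 * 3.3 * (81 - 59)
Q = 78 * 3.3 * 22
Q = 5662.8 kJ/hr


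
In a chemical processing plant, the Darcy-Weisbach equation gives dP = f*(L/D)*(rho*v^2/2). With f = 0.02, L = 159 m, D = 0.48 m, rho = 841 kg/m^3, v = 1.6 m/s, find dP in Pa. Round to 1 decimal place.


dP = f * (L/D) * (rho*v^2/2)
dP = 0.02 * (159/0.48) * (841*1.6^2/2)
L/D = 331.25
rho*v^2/2 = 841*2.56/2 = 1076.48
dP = 0.02 * 331.25 * 1076.48
dP = 7131.7 Pa


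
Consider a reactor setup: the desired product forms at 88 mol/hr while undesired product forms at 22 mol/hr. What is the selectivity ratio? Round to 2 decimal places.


S = desired product rate / undesired product rate
S = 88 / 22
S = 4.00


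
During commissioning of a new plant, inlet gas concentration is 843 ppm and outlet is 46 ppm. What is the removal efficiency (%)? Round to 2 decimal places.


Efficiency = (G_in - G_out) / G_in * 100%
Efficiency = (843 - 46) / 843 * 100
Efficiency = 797 / 843 * 100
Efficiency = 94.54%


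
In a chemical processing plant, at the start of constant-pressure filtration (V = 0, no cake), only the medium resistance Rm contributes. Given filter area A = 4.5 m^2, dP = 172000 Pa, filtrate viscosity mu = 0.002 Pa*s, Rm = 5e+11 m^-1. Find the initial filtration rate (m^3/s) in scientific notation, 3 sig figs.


rate = A * dP / (mu * Rm)
rate = 4.5 * 172000 / (0.002 * 5e+11)
rate = 774000.0 / 1.000e+09
rate = 7.74e-04 m^3/s


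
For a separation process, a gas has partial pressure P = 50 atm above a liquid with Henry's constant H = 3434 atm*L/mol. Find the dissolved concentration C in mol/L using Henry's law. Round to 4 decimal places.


C = P / H
C = 50 / 3434
C = 0.0146 mol/L


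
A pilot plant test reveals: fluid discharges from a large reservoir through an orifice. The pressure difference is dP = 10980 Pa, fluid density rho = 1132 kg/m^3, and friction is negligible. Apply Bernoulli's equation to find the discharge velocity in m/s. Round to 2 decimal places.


v = sqrt(2*dP/rho)
v = sqrt(2*10980/1132)
v = sqrt(19.399293)
v = 4.40 m/s


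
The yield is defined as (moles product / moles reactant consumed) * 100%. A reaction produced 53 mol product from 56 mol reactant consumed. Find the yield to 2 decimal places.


Yield = (moles product / moles consumed) * 100%
Yield = (53 / 56) * 100
Yield = 0.9464 * 100
Yield = 94.64%


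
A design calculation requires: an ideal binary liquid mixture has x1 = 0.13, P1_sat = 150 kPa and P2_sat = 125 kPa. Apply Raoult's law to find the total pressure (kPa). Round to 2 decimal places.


P = x1*P1_sat + x2*P2_sat
x2 = 1 - x1 = 1 - 0.13 = 0.87
P = 0.13*150 + 0.87*125
P = 19.5 + 108.75
P = 128.25 kPa


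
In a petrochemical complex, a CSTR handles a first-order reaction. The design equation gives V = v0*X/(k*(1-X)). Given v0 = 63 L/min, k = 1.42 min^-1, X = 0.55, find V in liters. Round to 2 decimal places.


V = v0 * X / (k * (1 - X))
V = 63 * 0.55 / (1.42 * (1 - 0.55))
V = 34.65 / (1.42 * 0.45)
V = 34.65 / 0.639
V = 54.23 L


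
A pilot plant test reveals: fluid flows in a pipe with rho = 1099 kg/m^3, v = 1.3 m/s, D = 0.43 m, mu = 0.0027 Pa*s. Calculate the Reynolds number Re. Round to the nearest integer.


Re = rho * v * D / mu
Re = 1099 * 1.3 * 0.43 / 0.0027
Re = 614.341 / 0.0027
Re = 227534


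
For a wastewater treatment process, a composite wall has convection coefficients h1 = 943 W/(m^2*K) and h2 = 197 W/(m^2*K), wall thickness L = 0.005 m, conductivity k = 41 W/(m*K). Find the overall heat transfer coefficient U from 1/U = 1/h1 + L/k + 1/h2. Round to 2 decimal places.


1/U = 1/h1 + L/k + 1/h2
1/U = 1/943 + 0.005/41 + 1/197
1/U = 0.0010604454 + 0.0001219512 + 0.0050761421
1/U = 0.0062585387
U = 159.78 W/(m^2*K)


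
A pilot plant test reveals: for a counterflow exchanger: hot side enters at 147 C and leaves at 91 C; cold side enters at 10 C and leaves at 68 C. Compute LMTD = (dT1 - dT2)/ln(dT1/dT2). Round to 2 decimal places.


dT1 = Th_in - Tc_out = 147 - 68 = 79
dT2 = Th_out - Tc_in = 91 - 10 = 81
LMTD = (dT1 - dT2) / ln(dT1/dT2)
LMTD = (79 - 81) / ln(79/81)
LMTD = 80.00 K


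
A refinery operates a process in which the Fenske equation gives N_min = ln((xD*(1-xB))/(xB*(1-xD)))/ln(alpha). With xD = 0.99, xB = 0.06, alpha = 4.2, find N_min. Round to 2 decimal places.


N_min = ln((xD*(1-xB))/(xB*(1-xD))) / ln(alpha)
Numerator inside ln: 0.9306 / 0.0006 = 1551.0
ln(1551.0) = 7.346655
ln(alpha) = ln(4.2) = 1.435085
N_min = 7.346655 / 1.435085 = 5.12


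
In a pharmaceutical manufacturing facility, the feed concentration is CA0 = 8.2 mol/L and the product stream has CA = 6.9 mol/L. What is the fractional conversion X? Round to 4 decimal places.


X = (CA0 - CA) / CA0
X = (8.2 - 6.9) / 8.2
X = 1.3 / 8.2
X = 0.1585


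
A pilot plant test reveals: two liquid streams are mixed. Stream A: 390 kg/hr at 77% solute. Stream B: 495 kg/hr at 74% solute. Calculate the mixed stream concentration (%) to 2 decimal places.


Mass balance on solute: F1*x1 + F2*x2 = F3*x3
F3 = F1 + F2 = 390 + 495 = 885 kg/hr
x3 = (F1*x1 + F2*x2)/F3
x3 = (390*0.77 + 495*0.74) / 885
x3 = 75.32%
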